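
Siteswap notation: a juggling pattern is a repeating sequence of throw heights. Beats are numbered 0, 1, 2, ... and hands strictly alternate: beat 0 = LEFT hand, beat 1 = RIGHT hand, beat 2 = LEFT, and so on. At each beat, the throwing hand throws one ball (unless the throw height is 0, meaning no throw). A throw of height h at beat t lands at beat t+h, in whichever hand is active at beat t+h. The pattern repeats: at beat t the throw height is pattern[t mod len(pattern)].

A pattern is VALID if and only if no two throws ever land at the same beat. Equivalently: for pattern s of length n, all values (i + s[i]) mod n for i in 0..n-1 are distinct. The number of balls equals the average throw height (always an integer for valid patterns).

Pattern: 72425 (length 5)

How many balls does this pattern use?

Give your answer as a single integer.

Answer: 4

Derivation:
Pattern = [7, 2, 4, 2, 5], length n = 5
  position 0: throw height = 7, running sum = 7
  position 1: throw height = 2, running sum = 9
  position 2: throw height = 4, running sum = 13
  position 3: throw height = 2, running sum = 15
  position 4: throw height = 5, running sum = 20
Total sum = 20; balls = sum / n = 20 / 5 = 4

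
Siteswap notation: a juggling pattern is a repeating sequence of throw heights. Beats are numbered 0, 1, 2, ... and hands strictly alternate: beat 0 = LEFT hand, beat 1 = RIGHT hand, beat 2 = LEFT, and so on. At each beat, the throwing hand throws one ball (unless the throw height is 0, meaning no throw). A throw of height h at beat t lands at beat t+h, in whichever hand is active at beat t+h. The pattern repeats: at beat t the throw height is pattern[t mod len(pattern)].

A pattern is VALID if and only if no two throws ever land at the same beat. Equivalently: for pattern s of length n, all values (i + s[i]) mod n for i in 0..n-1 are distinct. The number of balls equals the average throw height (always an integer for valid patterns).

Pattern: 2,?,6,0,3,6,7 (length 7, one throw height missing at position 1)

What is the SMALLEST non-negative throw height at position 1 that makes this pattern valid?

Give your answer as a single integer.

Answer: 4

Derivation:
i=0: (0 + 2) mod 7 = 2
i=1: s[i]=? (unknown)
i=2: (2 + 6) mod 7 = 1
i=3: (3 + 0) mod 7 = 3
i=4: (4 + 3) mod 7 = 0
i=5: (5 + 6) mod 7 = 4
i=6: (6 + 7) mod 7 = 6
Known residues: [0, 1, 2, 3, 4, 6]; need a permutation of 0..6, so missing residue r = 5
Need (1 + s) mod 7 = 5; smallest s = (5 - 1) mod 7 = 4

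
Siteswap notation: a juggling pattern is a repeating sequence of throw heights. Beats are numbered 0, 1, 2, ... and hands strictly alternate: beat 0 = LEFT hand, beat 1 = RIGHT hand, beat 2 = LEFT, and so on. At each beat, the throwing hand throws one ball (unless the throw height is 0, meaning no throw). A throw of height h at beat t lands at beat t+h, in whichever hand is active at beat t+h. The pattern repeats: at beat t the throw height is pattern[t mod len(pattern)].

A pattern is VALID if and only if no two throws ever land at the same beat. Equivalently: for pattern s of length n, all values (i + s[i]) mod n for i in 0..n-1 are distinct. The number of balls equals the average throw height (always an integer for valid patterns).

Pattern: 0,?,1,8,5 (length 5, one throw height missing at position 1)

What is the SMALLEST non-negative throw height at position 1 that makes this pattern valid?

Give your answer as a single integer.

i=0: (0 + 0) mod 5 = 0
i=1: s[i]=? (unknown)
i=2: (2 + 1) mod 5 = 3
i=3: (3 + 8) mod 5 = 1
i=4: (4 + 5) mod 5 = 4
Known residues: [0, 1, 3, 4]; need a permutation of 0..4, so missing residue r = 2
Need (1 + s) mod 5 = 2; smallest s = (2 - 1) mod 5 = 1

Answer: 1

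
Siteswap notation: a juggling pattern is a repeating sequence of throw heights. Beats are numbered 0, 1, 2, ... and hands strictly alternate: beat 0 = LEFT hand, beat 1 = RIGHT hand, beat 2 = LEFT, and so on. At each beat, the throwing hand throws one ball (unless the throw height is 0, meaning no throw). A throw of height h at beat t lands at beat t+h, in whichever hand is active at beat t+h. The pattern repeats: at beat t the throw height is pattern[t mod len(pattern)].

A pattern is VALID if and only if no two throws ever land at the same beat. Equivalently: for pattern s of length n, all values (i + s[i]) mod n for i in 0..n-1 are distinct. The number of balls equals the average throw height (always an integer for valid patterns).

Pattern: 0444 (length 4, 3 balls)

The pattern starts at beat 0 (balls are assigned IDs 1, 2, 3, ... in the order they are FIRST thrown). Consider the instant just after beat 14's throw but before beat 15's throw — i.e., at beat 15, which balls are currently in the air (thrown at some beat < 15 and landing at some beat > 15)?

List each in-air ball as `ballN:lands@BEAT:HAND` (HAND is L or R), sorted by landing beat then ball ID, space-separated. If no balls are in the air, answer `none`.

Answer: ball1:lands@17:R ball2:lands@18:L

Derivation:
Beat 1 (R): throw ball1 h=4 -> lands@5:R; in-air after throw: [b1@5:R]
Beat 2 (L): throw ball2 h=4 -> lands@6:L; in-air after throw: [b1@5:R b2@6:L]
Beat 3 (R): throw ball3 h=4 -> lands@7:R; in-air after throw: [b1@5:R b2@6:L b3@7:R]
Beat 5 (R): throw ball1 h=4 -> lands@9:R; in-air after throw: [b2@6:L b3@7:R b1@9:R]
Beat 6 (L): throw ball2 h=4 -> lands@10:L; in-air after throw: [b3@7:R b1@9:R b2@10:L]
Beat 7 (R): throw ball3 h=4 -> lands@11:R; in-air after throw: [b1@9:R b2@10:L b3@11:R]
Beat 9 (R): throw ball1 h=4 -> lands@13:R; in-air after throw: [b2@10:L b3@11:R b1@13:R]
Beat 10 (L): throw ball2 h=4 -> lands@14:L; in-air after throw: [b3@11:R b1@13:R b2@14:L]
Beat 11 (R): throw ball3 h=4 -> lands@15:R; in-air after throw: [b1@13:R b2@14:L b3@15:R]
Beat 13 (R): throw ball1 h=4 -> lands@17:R; in-air after throw: [b2@14:L b3@15:R b1@17:R]
Beat 14 (L): throw ball2 h=4 -> lands@18:L; in-air after throw: [b3@15:R b1@17:R b2@18:L]
Beat 15 (R): throw ball3 h=4 -> lands@19:R; in-air after throw: [b1@17:R b2@18:L b3@19:R]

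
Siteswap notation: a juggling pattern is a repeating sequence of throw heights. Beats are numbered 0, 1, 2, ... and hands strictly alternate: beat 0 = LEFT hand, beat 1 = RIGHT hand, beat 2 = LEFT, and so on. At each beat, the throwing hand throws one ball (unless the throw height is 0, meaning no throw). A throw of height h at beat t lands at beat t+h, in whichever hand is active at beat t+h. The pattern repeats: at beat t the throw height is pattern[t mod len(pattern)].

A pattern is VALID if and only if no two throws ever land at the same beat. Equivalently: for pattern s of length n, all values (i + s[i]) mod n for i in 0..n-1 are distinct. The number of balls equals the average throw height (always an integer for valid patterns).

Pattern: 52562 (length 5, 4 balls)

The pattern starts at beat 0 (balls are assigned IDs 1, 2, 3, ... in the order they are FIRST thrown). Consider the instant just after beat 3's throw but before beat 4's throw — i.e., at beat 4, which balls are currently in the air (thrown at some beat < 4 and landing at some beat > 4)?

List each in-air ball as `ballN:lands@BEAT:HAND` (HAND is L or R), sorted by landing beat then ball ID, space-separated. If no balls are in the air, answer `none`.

Answer: ball1:lands@5:R ball3:lands@7:R ball2:lands@9:R

Derivation:
Beat 0 (L): throw ball1 h=5 -> lands@5:R; in-air after throw: [b1@5:R]
Beat 1 (R): throw ball2 h=2 -> lands@3:R; in-air after throw: [b2@3:R b1@5:R]
Beat 2 (L): throw ball3 h=5 -> lands@7:R; in-air after throw: [b2@3:R b1@5:R b3@7:R]
Beat 3 (R): throw ball2 h=6 -> lands@9:R; in-air after throw: [b1@5:R b3@7:R b2@9:R]
Beat 4 (L): throw ball4 h=2 -> lands@6:L; in-air after throw: [b1@5:R b4@6:L b3@7:R b2@9:R]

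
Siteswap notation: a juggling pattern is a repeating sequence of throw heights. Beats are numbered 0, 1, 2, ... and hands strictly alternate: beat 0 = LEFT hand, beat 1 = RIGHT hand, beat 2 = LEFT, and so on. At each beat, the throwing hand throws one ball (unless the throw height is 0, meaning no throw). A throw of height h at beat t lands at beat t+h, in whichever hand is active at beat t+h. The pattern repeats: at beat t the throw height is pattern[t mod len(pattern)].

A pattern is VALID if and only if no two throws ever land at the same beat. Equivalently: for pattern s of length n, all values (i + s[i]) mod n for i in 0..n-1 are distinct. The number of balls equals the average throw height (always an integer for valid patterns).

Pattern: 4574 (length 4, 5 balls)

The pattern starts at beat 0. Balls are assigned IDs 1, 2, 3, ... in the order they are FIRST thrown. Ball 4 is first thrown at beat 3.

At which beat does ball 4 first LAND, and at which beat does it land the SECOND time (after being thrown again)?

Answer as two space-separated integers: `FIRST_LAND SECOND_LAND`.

Beat 0 (L): throw ball1 h=4 -> lands@4:L; in-air after throw: [b1@4:L]
Beat 1 (R): throw ball2 h=5 -> lands@6:L; in-air after throw: [b1@4:L b2@6:L]
Beat 2 (L): throw ball3 h=7 -> lands@9:R; in-air after throw: [b1@4:L b2@6:L b3@9:R]
Beat 3 (R): throw ball4 h=4 -> lands@7:R; in-air after throw: [b1@4:L b2@6:L b4@7:R b3@9:R]
Beat 4 (L): throw ball1 h=4 -> lands@8:L; in-air after throw: [b2@6:L b4@7:R b1@8:L b3@9:R]
Beat 5 (R): throw ball5 h=5 -> lands@10:L; in-air after throw: [b2@6:L b4@7:R b1@8:L b3@9:R b5@10:L]
Beat 6 (L): throw ball2 h=7 -> lands@13:R; in-air after throw: [b4@7:R b1@8:L b3@9:R b5@10:L b2@13:R]
Beat 7 (R): throw ball4 h=4 -> lands@11:R; in-air after throw: [b1@8:L b3@9:R b5@10:L b4@11:R b2@13:R]
Beat 8 (L): throw ball1 h=4 -> lands@12:L; in-air after throw: [b3@9:R b5@10:L b4@11:R b1@12:L b2@13:R]
Beat 9 (R): throw ball3 h=5 -> lands@14:L; in-air after throw: [b5@10:L b4@11:R b1@12:L b2@13:R b3@14:L]
Beat 10 (L): throw ball5 h=7 -> lands@17:R; in-air after throw: [b4@11:R b1@12:L b2@13:R b3@14:L b5@17:R]
Beat 11 (R): throw ball4 h=4 -> lands@15:R; in-air after throw: [b1@12:L b2@13:R b3@14:L b4@15:R b5@17:R]
Ball 4: thrown@3 h=4 -> first land @7; rethrown@7 h=4 -> second land @11

Answer: 7 11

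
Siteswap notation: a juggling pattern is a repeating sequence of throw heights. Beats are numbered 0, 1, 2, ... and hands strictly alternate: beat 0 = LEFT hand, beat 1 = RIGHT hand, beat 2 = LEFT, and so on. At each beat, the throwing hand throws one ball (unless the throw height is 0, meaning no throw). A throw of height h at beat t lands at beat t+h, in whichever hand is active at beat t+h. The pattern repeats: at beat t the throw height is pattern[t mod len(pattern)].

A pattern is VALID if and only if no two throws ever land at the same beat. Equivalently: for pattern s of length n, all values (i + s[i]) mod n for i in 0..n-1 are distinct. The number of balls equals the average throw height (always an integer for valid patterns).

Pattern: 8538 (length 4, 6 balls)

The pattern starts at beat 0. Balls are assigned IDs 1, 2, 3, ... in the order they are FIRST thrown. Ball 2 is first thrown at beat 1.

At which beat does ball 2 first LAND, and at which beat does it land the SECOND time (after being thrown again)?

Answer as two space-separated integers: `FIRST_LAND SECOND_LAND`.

Answer: 6 9

Derivation:
Beat 0 (L): throw ball1 h=8 -> lands@8:L; in-air after throw: [b1@8:L]
Beat 1 (R): throw ball2 h=5 -> lands@6:L; in-air after throw: [b2@6:L b1@8:L]
Beat 2 (L): throw ball3 h=3 -> lands@5:R; in-air after throw: [b3@5:R b2@6:L b1@8:L]
Beat 3 (R): throw ball4 h=8 -> lands@11:R; in-air after throw: [b3@5:R b2@6:L b1@8:L b4@11:R]
Beat 4 (L): throw ball5 h=8 -> lands@12:L; in-air after throw: [b3@5:R b2@6:L b1@8:L b4@11:R b5@12:L]
Beat 5 (R): throw ball3 h=5 -> lands@10:L; in-air after throw: [b2@6:L b1@8:L b3@10:L b4@11:R b5@12:L]
Beat 6 (L): throw ball2 h=3 -> lands@9:R; in-air after throw: [b1@8:L b2@9:R b3@10:L b4@11:R b5@12:L]
Beat 7 (R): throw ball6 h=8 -> lands@15:R; in-air after throw: [b1@8:L b2@9:R b3@10:L b4@11:R b5@12:L b6@15:R]
Beat 8 (L): throw ball1 h=8 -> lands@16:L; in-air after throw: [b2@9:R b3@10:L b4@11:R b5@12:L b6@15:R b1@16:L]
Beat 9 (R): throw ball2 h=5 -> lands@14:L; in-air after throw: [b3@10:L b4@11:R b5@12:L b2@14:L b6@15:R b1@16:L]
Ball 2: thrown@1 h=5 -> first land @6; rethrown@6 h=3 -> second land @9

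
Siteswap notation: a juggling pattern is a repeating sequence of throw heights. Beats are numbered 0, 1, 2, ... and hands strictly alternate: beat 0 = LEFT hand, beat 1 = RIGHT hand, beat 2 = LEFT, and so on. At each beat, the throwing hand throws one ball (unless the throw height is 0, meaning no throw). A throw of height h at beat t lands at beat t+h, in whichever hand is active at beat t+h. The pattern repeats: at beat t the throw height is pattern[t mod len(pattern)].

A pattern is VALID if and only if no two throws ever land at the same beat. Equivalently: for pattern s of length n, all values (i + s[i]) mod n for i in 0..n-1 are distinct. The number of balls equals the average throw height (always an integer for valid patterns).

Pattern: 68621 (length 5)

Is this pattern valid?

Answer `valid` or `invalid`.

i=0: (i + s[i]) mod n = (0 + 6) mod 5 = 1
i=1: (i + s[i]) mod n = (1 + 8) mod 5 = 4
i=2: (i + s[i]) mod n = (2 + 6) mod 5 = 3
i=3: (i + s[i]) mod n = (3 + 2) mod 5 = 0
i=4: (i + s[i]) mod n = (4 + 1) mod 5 = 0
Residues: [1, 4, 3, 0, 0], distinct: False

Answer: invalid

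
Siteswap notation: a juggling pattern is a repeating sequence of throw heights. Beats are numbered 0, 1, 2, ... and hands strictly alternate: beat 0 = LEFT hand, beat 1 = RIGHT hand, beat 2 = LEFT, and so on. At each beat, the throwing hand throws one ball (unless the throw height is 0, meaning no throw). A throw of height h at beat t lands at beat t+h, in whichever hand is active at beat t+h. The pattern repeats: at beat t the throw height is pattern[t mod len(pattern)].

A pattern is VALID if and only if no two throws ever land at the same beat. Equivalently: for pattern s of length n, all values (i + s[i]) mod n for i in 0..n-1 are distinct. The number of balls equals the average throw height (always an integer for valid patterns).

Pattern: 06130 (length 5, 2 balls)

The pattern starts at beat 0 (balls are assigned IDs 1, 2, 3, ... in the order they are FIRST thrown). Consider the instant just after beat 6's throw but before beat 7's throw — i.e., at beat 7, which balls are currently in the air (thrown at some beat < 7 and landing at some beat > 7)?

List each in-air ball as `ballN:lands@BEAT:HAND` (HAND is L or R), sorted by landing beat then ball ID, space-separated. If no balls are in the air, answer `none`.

Beat 1 (R): throw ball1 h=6 -> lands@7:R; in-air after throw: [b1@7:R]
Beat 2 (L): throw ball2 h=1 -> lands@3:R; in-air after throw: [b2@3:R b1@7:R]
Beat 3 (R): throw ball2 h=3 -> lands@6:L; in-air after throw: [b2@6:L b1@7:R]
Beat 6 (L): throw ball2 h=6 -> lands@12:L; in-air after throw: [b1@7:R b2@12:L]
Beat 7 (R): throw ball1 h=1 -> lands@8:L; in-air after throw: [b1@8:L b2@12:L]

Answer: ball2:lands@12:L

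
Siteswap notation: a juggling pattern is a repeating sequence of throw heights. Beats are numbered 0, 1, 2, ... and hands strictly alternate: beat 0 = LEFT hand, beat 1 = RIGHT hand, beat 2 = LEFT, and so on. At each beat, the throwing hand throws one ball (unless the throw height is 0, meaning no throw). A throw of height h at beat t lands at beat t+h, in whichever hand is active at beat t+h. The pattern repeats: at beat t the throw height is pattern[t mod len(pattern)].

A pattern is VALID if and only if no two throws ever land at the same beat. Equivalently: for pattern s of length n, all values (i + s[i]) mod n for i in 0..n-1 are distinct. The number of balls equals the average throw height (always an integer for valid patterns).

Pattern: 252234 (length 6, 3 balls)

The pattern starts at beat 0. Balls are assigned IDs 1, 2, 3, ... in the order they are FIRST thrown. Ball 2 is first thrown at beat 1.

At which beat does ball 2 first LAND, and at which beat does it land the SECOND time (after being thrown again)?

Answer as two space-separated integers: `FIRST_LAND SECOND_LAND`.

Beat 0 (L): throw ball1 h=2 -> lands@2:L; in-air after throw: [b1@2:L]
Beat 1 (R): throw ball2 h=5 -> lands@6:L; in-air after throw: [b1@2:L b2@6:L]
Beat 2 (L): throw ball1 h=2 -> lands@4:L; in-air after throw: [b1@4:L b2@6:L]
Beat 3 (R): throw ball3 h=2 -> lands@5:R; in-air after throw: [b1@4:L b3@5:R b2@6:L]
Beat 4 (L): throw ball1 h=3 -> lands@7:R; in-air after throw: [b3@5:R b2@6:L b1@7:R]
Beat 5 (R): throw ball3 h=4 -> lands@9:R; in-air after throw: [b2@6:L b1@7:R b3@9:R]
Beat 6 (L): throw ball2 h=2 -> lands@8:L; in-air after throw: [b1@7:R b2@8:L b3@9:R]
Beat 7 (R): throw ball1 h=5 -> lands@12:L; in-air after throw: [b2@8:L b3@9:R b1@12:L]
Beat 8 (L): throw ball2 h=2 -> lands@10:L; in-air after throw: [b3@9:R b2@10:L b1@12:L]
Ball 2: thrown@1 h=5 -> first land @6; rethrown@6 h=2 -> second land @8

Answer: 6 8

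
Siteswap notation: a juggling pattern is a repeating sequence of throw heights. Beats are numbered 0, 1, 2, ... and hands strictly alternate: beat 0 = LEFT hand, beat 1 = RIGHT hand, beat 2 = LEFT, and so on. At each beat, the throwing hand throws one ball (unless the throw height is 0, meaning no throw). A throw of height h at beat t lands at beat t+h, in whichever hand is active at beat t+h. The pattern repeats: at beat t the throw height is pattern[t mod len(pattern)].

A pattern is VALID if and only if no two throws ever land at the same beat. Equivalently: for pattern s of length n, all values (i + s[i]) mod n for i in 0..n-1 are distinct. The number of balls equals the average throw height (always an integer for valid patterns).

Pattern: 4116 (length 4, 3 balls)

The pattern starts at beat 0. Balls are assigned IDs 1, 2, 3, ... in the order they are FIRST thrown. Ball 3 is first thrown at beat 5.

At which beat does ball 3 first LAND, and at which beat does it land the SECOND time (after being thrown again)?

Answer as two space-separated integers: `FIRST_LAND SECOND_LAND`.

Beat 0 (L): throw ball1 h=4 -> lands@4:L; in-air after throw: [b1@4:L]
Beat 1 (R): throw ball2 h=1 -> lands@2:L; in-air after throw: [b2@2:L b1@4:L]
Beat 2 (L): throw ball2 h=1 -> lands@3:R; in-air after throw: [b2@3:R b1@4:L]
Beat 3 (R): throw ball2 h=6 -> lands@9:R; in-air after throw: [b1@4:L b2@9:R]
Beat 4 (L): throw ball1 h=4 -> lands@8:L; in-air after throw: [b1@8:L b2@9:R]
Beat 5 (R): throw ball3 h=1 -> lands@6:L; in-air after throw: [b3@6:L b1@8:L b2@9:R]
Beat 6 (L): throw ball3 h=1 -> lands@7:R; in-air after throw: [b3@7:R b1@8:L b2@9:R]
Beat 7 (R): throw ball3 h=6 -> lands@13:R; in-air after throw: [b1@8:L b2@9:R b3@13:R]
Ball 3: thrown@5 h=1 -> first land @6; rethrown@6 h=1 -> second land @7

Answer: 6 7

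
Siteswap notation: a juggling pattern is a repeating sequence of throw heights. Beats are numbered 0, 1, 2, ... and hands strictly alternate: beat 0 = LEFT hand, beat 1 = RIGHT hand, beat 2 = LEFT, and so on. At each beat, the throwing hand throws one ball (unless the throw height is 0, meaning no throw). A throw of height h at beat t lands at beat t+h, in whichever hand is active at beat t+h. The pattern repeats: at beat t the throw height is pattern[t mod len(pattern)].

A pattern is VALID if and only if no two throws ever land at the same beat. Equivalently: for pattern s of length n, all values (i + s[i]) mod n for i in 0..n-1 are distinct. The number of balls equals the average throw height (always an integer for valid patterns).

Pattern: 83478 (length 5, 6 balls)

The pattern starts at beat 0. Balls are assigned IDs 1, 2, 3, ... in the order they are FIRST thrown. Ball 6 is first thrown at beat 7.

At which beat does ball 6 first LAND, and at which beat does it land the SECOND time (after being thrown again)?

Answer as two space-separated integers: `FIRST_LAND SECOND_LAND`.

Beat 0 (L): throw ball1 h=8 -> lands@8:L; in-air after throw: [b1@8:L]
Beat 1 (R): throw ball2 h=3 -> lands@4:L; in-air after throw: [b2@4:L b1@8:L]
Beat 2 (L): throw ball3 h=4 -> lands@6:L; in-air after throw: [b2@4:L b3@6:L b1@8:L]
Beat 3 (R): throw ball4 h=7 -> lands@10:L; in-air after throw: [b2@4:L b3@6:L b1@8:L b4@10:L]
Beat 4 (L): throw ball2 h=8 -> lands@12:L; in-air after throw: [b3@6:L b1@8:L b4@10:L b2@12:L]
Beat 5 (R): throw ball5 h=8 -> lands@13:R; in-air after throw: [b3@6:L b1@8:L b4@10:L b2@12:L b5@13:R]
Beat 6 (L): throw ball3 h=3 -> lands@9:R; in-air after throw: [b1@8:L b3@9:R b4@10:L b2@12:L b5@13:R]
Beat 7 (R): throw ball6 h=4 -> lands@11:R; in-air after throw: [b1@8:L b3@9:R b4@10:L b6@11:R b2@12:L b5@13:R]
Beat 8 (L): throw ball1 h=7 -> lands@15:R; in-air after throw: [b3@9:R b4@10:L b6@11:R b2@12:L b5@13:R b1@15:R]
Beat 9 (R): throw ball3 h=8 -> lands@17:R; in-air after throw: [b4@10:L b6@11:R b2@12:L b5@13:R b1@15:R b3@17:R]
Beat 10 (L): throw ball4 h=8 -> lands@18:L; in-air after throw: [b6@11:R b2@12:L b5@13:R b1@15:R b3@17:R b4@18:L]
Beat 11 (R): throw ball6 h=3 -> lands@14:L; in-air after throw: [b2@12:L b5@13:R b6@14:L b1@15:R b3@17:R b4@18:L]
Ball 6: thrown@7 h=4 -> first land @11; rethrown@11 h=3 -> second land @14

Answer: 11 14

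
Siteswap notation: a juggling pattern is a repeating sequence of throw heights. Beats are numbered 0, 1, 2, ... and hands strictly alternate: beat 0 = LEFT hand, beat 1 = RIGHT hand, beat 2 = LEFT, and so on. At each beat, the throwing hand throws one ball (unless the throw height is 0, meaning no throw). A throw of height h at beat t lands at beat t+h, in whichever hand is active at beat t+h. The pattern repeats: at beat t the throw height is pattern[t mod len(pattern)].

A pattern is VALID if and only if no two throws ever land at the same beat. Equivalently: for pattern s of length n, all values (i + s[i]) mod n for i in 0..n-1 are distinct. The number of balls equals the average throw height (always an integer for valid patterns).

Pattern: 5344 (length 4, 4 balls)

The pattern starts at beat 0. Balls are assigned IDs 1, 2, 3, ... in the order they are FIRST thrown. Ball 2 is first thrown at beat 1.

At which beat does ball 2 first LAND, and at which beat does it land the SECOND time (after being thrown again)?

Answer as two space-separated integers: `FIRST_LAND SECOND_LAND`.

Beat 0 (L): throw ball1 h=5 -> lands@5:R; in-air after throw: [b1@5:R]
Beat 1 (R): throw ball2 h=3 -> lands@4:L; in-air after throw: [b2@4:L b1@5:R]
Beat 2 (L): throw ball3 h=4 -> lands@6:L; in-air after throw: [b2@4:L b1@5:R b3@6:L]
Beat 3 (R): throw ball4 h=4 -> lands@7:R; in-air after throw: [b2@4:L b1@5:R b3@6:L b4@7:R]
Beat 4 (L): throw ball2 h=5 -> lands@9:R; in-air after throw: [b1@5:R b3@6:L b4@7:R b2@9:R]
Beat 5 (R): throw ball1 h=3 -> lands@8:L; in-air after throw: [b3@6:L b4@7:R b1@8:L b2@9:R]
Beat 6 (L): throw ball3 h=4 -> lands@10:L; in-air after throw: [b4@7:R b1@8:L b2@9:R b3@10:L]
Beat 7 (R): throw ball4 h=4 -> lands@11:R; in-air after throw: [b1@8:L b2@9:R b3@10:L b4@11:R]
Beat 8 (L): throw ball1 h=5 -> lands@13:R; in-air after throw: [b2@9:R b3@10:L b4@11:R b1@13:R]
Beat 9 (R): throw ball2 h=3 -> lands@12:L; in-air after throw: [b3@10:L b4@11:R b2@12:L b1@13:R]
Ball 2: thrown@1 h=3 -> first land @4; rethrown@4 h=5 -> second land @9

Answer: 4 9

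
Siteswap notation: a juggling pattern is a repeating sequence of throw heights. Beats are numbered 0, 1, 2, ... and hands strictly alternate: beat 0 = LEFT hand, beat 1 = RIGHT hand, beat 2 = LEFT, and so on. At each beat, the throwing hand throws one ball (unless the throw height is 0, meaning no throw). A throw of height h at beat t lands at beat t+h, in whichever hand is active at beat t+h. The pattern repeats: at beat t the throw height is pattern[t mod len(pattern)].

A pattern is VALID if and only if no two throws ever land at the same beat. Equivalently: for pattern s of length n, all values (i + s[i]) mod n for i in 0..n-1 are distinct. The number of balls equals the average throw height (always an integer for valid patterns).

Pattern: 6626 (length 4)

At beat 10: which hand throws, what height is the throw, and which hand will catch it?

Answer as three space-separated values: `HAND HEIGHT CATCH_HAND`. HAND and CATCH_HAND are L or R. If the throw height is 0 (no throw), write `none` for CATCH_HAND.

Answer: L 2 L

Derivation:
Beat 10: 10 mod 2 = 0, so hand = L
Throw height = pattern[10 mod 4] = pattern[2] = 2
Lands at beat 10+2=12, 12 mod 2 = 0, so catch hand = L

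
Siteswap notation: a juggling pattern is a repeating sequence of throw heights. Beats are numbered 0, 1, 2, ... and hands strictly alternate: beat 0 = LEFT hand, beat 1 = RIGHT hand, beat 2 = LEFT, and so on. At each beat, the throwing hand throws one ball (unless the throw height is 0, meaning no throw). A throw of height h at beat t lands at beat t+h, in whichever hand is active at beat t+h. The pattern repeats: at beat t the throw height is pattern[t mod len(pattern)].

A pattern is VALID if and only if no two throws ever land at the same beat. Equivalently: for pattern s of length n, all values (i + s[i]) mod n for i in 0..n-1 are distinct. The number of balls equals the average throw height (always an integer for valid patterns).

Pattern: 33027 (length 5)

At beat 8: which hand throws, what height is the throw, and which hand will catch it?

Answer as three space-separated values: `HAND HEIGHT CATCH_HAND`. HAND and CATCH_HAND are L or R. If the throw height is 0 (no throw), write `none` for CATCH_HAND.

Answer: L 2 L

Derivation:
Beat 8: 8 mod 2 = 0, so hand = L
Throw height = pattern[8 mod 5] = pattern[3] = 2
Lands at beat 8+2=10, 10 mod 2 = 0, so catch hand = L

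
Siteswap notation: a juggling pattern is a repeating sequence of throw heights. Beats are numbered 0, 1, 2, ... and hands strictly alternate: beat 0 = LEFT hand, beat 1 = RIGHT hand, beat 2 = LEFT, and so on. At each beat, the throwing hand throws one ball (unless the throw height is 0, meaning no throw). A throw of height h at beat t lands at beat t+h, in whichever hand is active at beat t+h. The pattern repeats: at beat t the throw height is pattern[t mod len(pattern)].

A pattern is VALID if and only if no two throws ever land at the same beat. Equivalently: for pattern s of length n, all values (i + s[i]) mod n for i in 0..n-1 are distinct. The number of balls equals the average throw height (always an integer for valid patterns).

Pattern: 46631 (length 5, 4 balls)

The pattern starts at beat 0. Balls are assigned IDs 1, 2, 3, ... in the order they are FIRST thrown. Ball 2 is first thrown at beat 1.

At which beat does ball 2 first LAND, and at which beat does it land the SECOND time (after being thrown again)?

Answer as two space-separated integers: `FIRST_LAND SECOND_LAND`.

Answer: 7 13

Derivation:
Beat 0 (L): throw ball1 h=4 -> lands@4:L; in-air after throw: [b1@4:L]
Beat 1 (R): throw ball2 h=6 -> lands@7:R; in-air after throw: [b1@4:L b2@7:R]
Beat 2 (L): throw ball3 h=6 -> lands@8:L; in-air after throw: [b1@4:L b2@7:R b3@8:L]
Beat 3 (R): throw ball4 h=3 -> lands@6:L; in-air after throw: [b1@4:L b4@6:L b2@7:R b3@8:L]
Beat 4 (L): throw ball1 h=1 -> lands@5:R; in-air after throw: [b1@5:R b4@6:L b2@7:R b3@8:L]
Beat 5 (R): throw ball1 h=4 -> lands@9:R; in-air after throw: [b4@6:L b2@7:R b3@8:L b1@9:R]
Beat 6 (L): throw ball4 h=6 -> lands@12:L; in-air after throw: [b2@7:R b3@8:L b1@9:R b4@12:L]
Beat 7 (R): throw ball2 h=6 -> lands@13:R; in-air after throw: [b3@8:L b1@9:R b4@12:L b2@13:R]
Beat 8 (L): throw ball3 h=3 -> lands@11:R; in-air after throw: [b1@9:R b3@11:R b4@12:L b2@13:R]
Beat 9 (R): throw ball1 h=1 -> lands@10:L; in-air after throw: [b1@10:L b3@11:R b4@12:L b2@13:R]
Beat 10 (L): throw ball1 h=4 -> lands@14:L; in-air after throw: [b3@11:R b4@12:L b2@13:R b1@14:L]
Beat 11 (R): throw ball3 h=6 -> lands@17:R; in-air after throw: [b4@12:L b2@13:R b1@14:L b3@17:R]
Beat 12 (L): throw ball4 h=6 -> lands@18:L; in-air after throw: [b2@13:R b1@14:L b3@17:R b4@18:L]
Beat 13 (R): throw ball2 h=3 -> lands@16:L; in-air after throw: [b1@14:L b2@16:L b3@17:R b4@18:L]
Ball 2: thrown@1 h=6 -> first land @7; rethrown@7 h=6 -> second land @13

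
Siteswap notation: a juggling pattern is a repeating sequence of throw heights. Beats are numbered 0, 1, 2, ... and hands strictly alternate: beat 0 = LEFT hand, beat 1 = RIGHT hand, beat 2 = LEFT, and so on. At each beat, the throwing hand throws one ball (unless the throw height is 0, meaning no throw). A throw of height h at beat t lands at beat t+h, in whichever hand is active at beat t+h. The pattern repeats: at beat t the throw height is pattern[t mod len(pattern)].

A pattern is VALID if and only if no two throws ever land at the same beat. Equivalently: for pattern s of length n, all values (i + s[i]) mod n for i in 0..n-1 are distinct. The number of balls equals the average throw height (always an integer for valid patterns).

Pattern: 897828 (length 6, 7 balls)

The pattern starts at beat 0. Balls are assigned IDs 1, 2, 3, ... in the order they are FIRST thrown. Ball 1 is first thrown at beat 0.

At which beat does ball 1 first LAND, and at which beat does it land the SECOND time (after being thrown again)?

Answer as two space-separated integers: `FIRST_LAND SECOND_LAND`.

Answer: 8 15

Derivation:
Beat 0 (L): throw ball1 h=8 -> lands@8:L; in-air after throw: [b1@8:L]
Beat 1 (R): throw ball2 h=9 -> lands@10:L; in-air after throw: [b1@8:L b2@10:L]
Beat 2 (L): throw ball3 h=7 -> lands@9:R; in-air after throw: [b1@8:L b3@9:R b2@10:L]
Beat 3 (R): throw ball4 h=8 -> lands@11:R; in-air after throw: [b1@8:L b3@9:R b2@10:L b4@11:R]
Beat 4 (L): throw ball5 h=2 -> lands@6:L; in-air after throw: [b5@6:L b1@8:L b3@9:R b2@10:L b4@11:R]
Beat 5 (R): throw ball6 h=8 -> lands@13:R; in-air after throw: [b5@6:L b1@8:L b3@9:R b2@10:L b4@11:R b6@13:R]
Beat 6 (L): throw ball5 h=8 -> lands@14:L; in-air after throw: [b1@8:L b3@9:R b2@10:L b4@11:R b6@13:R b5@14:L]
Beat 7 (R): throw ball7 h=9 -> lands@16:L; in-air after throw: [b1@8:L b3@9:R b2@10:L b4@11:R b6@13:R b5@14:L b7@16:L]
Beat 8 (L): throw ball1 h=7 -> lands@15:R; in-air after throw: [b3@9:R b2@10:L b4@11:R b6@13:R b5@14:L b1@15:R b7@16:L]
Beat 9 (R): throw ball3 h=8 -> lands@17:R; in-air after throw: [b2@10:L b4@11:R b6@13:R b5@14:L b1@15:R b7@16:L b3@17:R]
Beat 10 (L): throw ball2 h=2 -> lands@12:L; in-air after throw: [b4@11:R b2@12:L b6@13:R b5@14:L b1@15:R b7@16:L b3@17:R]
Beat 11 (R): throw ball4 h=8 -> lands@19:R; in-air after throw: [b2@12:L b6@13:R b5@14:L b1@15:R b7@16:L b3@17:R b4@19:R]
Beat 12 (L): throw ball2 h=8 -> lands@20:L; in-air after throw: [b6@13:R b5@14:L b1@15:R b7@16:L b3@17:R b4@19:R b2@20:L]
Beat 13 (R): throw ball6 h=9 -> lands@22:L; in-air after throw: [b5@14:L b1@15:R b7@16:L b3@17:R b4@19:R b2@20:L b6@22:L]
Beat 14 (L): throw ball5 h=7 -> lands@21:R; in-air after throw: [b1@15:R b7@16:L b3@17:R b4@19:R b2@20:L b5@21:R b6@22:L]
Beat 15 (R): throw ball1 h=8 -> lands@23:R; in-air after throw: [b7@16:L b3@17:R b4@19:R b2@20:L b5@21:R b6@22:L b1@23:R]
Ball 1: thrown@0 h=8 -> first land @8; rethrown@8 h=7 -> second land @15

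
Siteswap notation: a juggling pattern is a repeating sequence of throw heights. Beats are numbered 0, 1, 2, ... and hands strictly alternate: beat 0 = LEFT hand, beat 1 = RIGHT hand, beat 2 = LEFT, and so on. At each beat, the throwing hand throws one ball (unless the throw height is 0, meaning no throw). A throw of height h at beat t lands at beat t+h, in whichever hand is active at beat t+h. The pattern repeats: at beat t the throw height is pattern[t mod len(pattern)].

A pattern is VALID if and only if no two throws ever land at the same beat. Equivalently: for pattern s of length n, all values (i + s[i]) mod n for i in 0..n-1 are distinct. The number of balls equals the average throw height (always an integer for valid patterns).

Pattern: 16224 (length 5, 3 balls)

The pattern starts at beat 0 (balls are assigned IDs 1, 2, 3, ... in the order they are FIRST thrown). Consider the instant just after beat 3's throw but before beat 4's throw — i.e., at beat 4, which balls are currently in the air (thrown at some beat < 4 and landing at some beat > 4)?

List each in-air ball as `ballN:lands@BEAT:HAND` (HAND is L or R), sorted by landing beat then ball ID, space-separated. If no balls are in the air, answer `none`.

Beat 0 (L): throw ball1 h=1 -> lands@1:R; in-air after throw: [b1@1:R]
Beat 1 (R): throw ball1 h=6 -> lands@7:R; in-air after throw: [b1@7:R]
Beat 2 (L): throw ball2 h=2 -> lands@4:L; in-air after throw: [b2@4:L b1@7:R]
Beat 3 (R): throw ball3 h=2 -> lands@5:R; in-air after throw: [b2@4:L b3@5:R b1@7:R]
Beat 4 (L): throw ball2 h=4 -> lands@8:L; in-air after throw: [b3@5:R b1@7:R b2@8:L]

Answer: ball3:lands@5:R ball1:lands@7:R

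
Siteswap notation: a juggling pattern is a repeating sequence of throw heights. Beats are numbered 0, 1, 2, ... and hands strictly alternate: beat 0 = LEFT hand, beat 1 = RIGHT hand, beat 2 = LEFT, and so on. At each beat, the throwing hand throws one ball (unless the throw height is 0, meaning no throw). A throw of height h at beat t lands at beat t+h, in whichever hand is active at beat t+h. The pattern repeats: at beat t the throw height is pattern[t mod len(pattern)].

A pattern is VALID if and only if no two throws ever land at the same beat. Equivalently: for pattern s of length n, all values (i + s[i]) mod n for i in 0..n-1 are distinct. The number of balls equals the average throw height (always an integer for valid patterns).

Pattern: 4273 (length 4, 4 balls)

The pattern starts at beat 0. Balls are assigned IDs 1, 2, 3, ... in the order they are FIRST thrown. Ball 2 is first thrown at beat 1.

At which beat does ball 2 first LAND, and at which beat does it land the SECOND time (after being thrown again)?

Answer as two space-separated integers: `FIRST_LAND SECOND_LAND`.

Answer: 3 6

Derivation:
Beat 0 (L): throw ball1 h=4 -> lands@4:L; in-air after throw: [b1@4:L]
Beat 1 (R): throw ball2 h=2 -> lands@3:R; in-air after throw: [b2@3:R b1@4:L]
Beat 2 (L): throw ball3 h=7 -> lands@9:R; in-air after throw: [b2@3:R b1@4:L b3@9:R]
Beat 3 (R): throw ball2 h=3 -> lands@6:L; in-air after throw: [b1@4:L b2@6:L b3@9:R]
Beat 4 (L): throw ball1 h=4 -> lands@8:L; in-air after throw: [b2@6:L b1@8:L b3@9:R]
Beat 5 (R): throw ball4 h=2 -> lands@7:R; in-air after throw: [b2@6:L b4@7:R b1@8:L b3@9:R]
Beat 6 (L): throw ball2 h=7 -> lands@13:R; in-air after throw: [b4@7:R b1@8:L b3@9:R b2@13:R]
Ball 2: thrown@1 h=2 -> first land @3; rethrown@3 h=3 -> second land @6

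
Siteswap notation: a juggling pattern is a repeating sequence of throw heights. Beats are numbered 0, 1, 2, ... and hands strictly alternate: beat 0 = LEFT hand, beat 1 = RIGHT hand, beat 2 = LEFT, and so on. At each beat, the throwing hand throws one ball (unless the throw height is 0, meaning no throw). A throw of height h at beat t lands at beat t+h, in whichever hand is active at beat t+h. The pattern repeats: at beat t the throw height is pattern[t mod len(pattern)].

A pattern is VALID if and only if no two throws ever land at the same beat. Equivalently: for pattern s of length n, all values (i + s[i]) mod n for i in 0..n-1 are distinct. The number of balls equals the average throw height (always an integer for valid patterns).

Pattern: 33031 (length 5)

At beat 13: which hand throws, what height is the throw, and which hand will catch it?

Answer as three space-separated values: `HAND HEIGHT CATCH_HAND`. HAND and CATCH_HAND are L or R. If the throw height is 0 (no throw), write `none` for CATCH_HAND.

Answer: R 3 L

Derivation:
Beat 13: 13 mod 2 = 1, so hand = R
Throw height = pattern[13 mod 5] = pattern[3] = 3
Lands at beat 13+3=16, 16 mod 2 = 0, so catch hand = L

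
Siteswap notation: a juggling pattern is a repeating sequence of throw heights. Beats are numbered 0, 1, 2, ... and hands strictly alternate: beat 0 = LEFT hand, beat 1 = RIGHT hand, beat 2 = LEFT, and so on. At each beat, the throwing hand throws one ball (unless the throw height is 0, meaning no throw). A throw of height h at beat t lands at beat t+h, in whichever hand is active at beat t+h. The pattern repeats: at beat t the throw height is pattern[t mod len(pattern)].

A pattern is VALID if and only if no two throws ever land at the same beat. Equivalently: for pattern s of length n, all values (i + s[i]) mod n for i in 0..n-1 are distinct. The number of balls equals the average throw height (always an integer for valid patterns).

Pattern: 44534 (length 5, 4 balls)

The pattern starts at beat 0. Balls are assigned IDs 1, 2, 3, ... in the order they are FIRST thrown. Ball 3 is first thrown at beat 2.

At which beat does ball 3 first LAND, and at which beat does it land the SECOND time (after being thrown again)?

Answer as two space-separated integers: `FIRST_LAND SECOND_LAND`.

Answer: 7 12

Derivation:
Beat 0 (L): throw ball1 h=4 -> lands@4:L; in-air after throw: [b1@4:L]
Beat 1 (R): throw ball2 h=4 -> lands@5:R; in-air after throw: [b1@4:L b2@5:R]
Beat 2 (L): throw ball3 h=5 -> lands@7:R; in-air after throw: [b1@4:L b2@5:R b3@7:R]
Beat 3 (R): throw ball4 h=3 -> lands@6:L; in-air after throw: [b1@4:L b2@5:R b4@6:L b3@7:R]
Beat 4 (L): throw ball1 h=4 -> lands@8:L; in-air after throw: [b2@5:R b4@6:L b3@7:R b1@8:L]
Beat 5 (R): throw ball2 h=4 -> lands@9:R; in-air after throw: [b4@6:L b3@7:R b1@8:L b2@9:R]
Beat 6 (L): throw ball4 h=4 -> lands@10:L; in-air after throw: [b3@7:R b1@8:L b2@9:R b4@10:L]
Beat 7 (R): throw ball3 h=5 -> lands@12:L; in-air after throw: [b1@8:L b2@9:R b4@10:L b3@12:L]
Beat 8 (L): throw ball1 h=3 -> lands@11:R; in-air after throw: [b2@9:R b4@10:L b1@11:R b3@12:L]
Beat 9 (R): throw ball2 h=4 -> lands@13:R; in-air after throw: [b4@10:L b1@11:R b3@12:L b2@13:R]
Beat 10 (L): throw ball4 h=4 -> lands@14:L; in-air after throw: [b1@11:R b3@12:L b2@13:R b4@14:L]
Beat 11 (R): throw ball1 h=4 -> lands@15:R; in-air after throw: [b3@12:L b2@13:R b4@14:L b1@15:R]
Beat 12 (L): throw ball3 h=5 -> lands@17:R; in-air after throw: [b2@13:R b4@14:L b1@15:R b3@17:R]
Ball 3: thrown@2 h=5 -> first land @7; rethrown@7 h=5 -> second land @12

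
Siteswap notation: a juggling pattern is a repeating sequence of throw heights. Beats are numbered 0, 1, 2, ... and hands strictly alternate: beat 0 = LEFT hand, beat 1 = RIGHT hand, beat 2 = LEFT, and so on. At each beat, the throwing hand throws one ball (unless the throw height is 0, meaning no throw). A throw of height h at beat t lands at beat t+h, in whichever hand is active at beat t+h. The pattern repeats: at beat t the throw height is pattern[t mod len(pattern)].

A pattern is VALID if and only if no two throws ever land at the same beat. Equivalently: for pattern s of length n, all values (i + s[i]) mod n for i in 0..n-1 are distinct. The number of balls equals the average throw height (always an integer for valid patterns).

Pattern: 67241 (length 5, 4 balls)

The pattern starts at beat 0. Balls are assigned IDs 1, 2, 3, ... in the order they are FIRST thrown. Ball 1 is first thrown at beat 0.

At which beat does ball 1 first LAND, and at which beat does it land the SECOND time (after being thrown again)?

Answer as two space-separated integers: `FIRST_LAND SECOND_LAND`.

Beat 0 (L): throw ball1 h=6 -> lands@6:L; in-air after throw: [b1@6:L]
Beat 1 (R): throw ball2 h=7 -> lands@8:L; in-air after throw: [b1@6:L b2@8:L]
Beat 2 (L): throw ball3 h=2 -> lands@4:L; in-air after throw: [b3@4:L b1@6:L b2@8:L]
Beat 3 (R): throw ball4 h=4 -> lands@7:R; in-air after throw: [b3@4:L b1@6:L b4@7:R b2@8:L]
Beat 4 (L): throw ball3 h=1 -> lands@5:R; in-air after throw: [b3@5:R b1@6:L b4@7:R b2@8:L]
Beat 5 (R): throw ball3 h=6 -> lands@11:R; in-air after throw: [b1@6:L b4@7:R b2@8:L b3@11:R]
Beat 6 (L): throw ball1 h=7 -> lands@13:R; in-air after throw: [b4@7:R b2@8:L b3@11:R b1@13:R]
Beat 7 (R): throw ball4 h=2 -> lands@9:R; in-air after throw: [b2@8:L b4@9:R b3@11:R b1@13:R]
Beat 8 (L): throw ball2 h=4 -> lands@12:L; in-air after throw: [b4@9:R b3@11:R b2@12:L b1@13:R]
Beat 9 (R): throw ball4 h=1 -> lands@10:L; in-air after throw: [b4@10:L b3@11:R b2@12:L b1@13:R]
Beat 10 (L): throw ball4 h=6 -> lands@16:L; in-air after throw: [b3@11:R b2@12:L b1@13:R b4@16:L]
Beat 11 (R): throw ball3 h=7 -> lands@18:L; in-air after throw: [b2@12:L b1@13:R b4@16:L b3@18:L]
Beat 12 (L): throw ball2 h=2 -> lands@14:L; in-air after throw: [b1@13:R b2@14:L b4@16:L b3@18:L]
Beat 13 (R): throw ball1 h=4 -> lands@17:R; in-air after throw: [b2@14:L b4@16:L b1@17:R b3@18:L]
Ball 1: thrown@0 h=6 -> first land @6; rethrown@6 h=7 -> second land @13

Answer: 6 13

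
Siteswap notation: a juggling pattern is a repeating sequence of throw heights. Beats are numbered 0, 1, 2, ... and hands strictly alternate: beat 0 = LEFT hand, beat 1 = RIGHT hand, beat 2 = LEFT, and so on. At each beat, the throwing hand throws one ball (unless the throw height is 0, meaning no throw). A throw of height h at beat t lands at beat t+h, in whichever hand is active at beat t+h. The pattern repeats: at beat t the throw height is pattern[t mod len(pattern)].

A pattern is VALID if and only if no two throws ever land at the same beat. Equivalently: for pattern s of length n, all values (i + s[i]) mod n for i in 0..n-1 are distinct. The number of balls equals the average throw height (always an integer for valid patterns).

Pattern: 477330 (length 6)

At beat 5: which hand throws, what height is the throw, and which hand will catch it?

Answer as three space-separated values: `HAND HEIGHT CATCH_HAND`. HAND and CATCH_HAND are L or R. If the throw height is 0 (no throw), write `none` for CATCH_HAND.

Beat 5: 5 mod 2 = 1, so hand = R
Throw height = pattern[5 mod 6] = pattern[5] = 0

Answer: R 0 none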